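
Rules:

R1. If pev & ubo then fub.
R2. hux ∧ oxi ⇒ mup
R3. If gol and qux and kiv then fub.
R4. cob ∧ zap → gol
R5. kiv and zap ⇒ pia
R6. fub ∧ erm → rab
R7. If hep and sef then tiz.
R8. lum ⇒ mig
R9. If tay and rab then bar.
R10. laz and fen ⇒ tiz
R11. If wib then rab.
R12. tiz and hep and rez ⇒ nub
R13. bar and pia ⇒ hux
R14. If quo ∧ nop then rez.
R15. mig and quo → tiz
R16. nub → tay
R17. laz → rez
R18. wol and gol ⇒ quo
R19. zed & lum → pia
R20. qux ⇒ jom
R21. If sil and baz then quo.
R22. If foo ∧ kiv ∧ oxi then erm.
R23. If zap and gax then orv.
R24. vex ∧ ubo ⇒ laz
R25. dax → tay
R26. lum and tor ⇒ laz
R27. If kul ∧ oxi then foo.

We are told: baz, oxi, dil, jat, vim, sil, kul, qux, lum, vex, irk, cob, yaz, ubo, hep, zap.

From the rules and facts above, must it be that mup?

Forward chaining from the given facts derives: gol, mig, jom, quo, laz, foo, tiz, rez, nub, tay.
The only rule concluding mup is R2, which needs hux; that is never established.

No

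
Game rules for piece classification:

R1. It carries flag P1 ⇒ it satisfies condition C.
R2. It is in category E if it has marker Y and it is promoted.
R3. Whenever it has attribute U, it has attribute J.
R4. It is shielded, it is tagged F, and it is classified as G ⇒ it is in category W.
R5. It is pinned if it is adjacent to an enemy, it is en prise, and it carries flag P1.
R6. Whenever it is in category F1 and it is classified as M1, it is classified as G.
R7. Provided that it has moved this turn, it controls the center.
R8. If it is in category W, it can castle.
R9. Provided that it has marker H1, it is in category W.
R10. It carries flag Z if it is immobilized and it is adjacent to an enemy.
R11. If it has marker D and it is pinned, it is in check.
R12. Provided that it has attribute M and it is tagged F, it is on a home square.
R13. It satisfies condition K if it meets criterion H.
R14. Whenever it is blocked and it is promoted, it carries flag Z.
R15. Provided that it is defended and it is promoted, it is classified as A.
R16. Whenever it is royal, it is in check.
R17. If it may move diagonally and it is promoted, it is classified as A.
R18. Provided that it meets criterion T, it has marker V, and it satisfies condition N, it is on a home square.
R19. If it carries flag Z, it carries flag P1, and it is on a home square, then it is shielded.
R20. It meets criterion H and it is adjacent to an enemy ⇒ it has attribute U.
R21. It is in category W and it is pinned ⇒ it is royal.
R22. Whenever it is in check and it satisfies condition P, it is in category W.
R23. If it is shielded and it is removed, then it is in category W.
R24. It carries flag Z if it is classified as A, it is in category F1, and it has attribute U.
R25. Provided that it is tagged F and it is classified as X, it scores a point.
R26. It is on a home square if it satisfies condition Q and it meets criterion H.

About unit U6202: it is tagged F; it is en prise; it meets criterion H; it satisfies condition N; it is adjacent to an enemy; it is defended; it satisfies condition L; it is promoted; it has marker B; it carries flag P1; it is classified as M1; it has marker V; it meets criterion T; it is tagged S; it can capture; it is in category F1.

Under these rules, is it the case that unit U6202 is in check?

Yes

By R5 (it is adjacent to an enemy, it is en prise, it carries flag P1): it is pinned.
By R6 (it is in category F1, it is classified as M1): it is classified as G.
By R15 (it is defended, it is promoted): it is classified as A.
By R18 (it meets criterion T, it has marker V, it satisfies condition N): it is on a home square.
By R20 (it meets criterion H, it is adjacent to an enemy): it has attribute U.
By R24 (it is classified as A, it is in category F1, it has attribute U): it carries flag Z.
By R19 (it carries flag Z, it carries flag P1, it is on a home square): it is shielded.
By R4 (it is shielded, it is tagged F, it is classified as G): it is in category W.
By R21 (it is in category W, it is pinned): it is royal.
By R16 (it is royal): it is in check.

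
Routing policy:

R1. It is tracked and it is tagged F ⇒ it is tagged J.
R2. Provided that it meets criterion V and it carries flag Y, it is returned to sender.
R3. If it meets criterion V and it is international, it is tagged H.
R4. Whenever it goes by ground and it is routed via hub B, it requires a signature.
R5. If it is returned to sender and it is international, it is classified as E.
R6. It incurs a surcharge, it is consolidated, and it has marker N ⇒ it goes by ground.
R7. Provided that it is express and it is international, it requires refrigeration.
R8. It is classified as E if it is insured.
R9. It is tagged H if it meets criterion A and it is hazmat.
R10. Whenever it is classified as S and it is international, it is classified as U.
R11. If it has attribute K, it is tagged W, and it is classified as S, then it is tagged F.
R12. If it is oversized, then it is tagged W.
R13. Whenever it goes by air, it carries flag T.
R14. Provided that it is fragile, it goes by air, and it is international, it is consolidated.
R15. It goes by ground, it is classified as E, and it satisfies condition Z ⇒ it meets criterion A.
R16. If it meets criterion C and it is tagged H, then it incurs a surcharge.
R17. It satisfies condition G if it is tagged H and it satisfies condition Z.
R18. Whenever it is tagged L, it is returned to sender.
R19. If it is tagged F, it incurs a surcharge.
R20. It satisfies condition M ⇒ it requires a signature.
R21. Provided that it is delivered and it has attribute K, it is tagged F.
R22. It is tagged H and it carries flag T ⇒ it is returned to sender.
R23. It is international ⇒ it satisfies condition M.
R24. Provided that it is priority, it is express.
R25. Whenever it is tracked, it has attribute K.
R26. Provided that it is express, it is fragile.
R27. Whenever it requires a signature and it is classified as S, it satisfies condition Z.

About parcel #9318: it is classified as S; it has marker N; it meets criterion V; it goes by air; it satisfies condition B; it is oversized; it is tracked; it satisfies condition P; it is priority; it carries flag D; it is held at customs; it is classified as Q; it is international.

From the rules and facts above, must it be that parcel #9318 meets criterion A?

Yes

By R3 (it meets criterion V, it is international): it is tagged H.
By R12 (it is oversized): it is tagged W.
By R13 (it goes by air): it carries flag T.
By R22 (it is tagged H, it carries flag T): it is returned to sender.
By R23 (it is international): it satisfies condition M.
By R24 (it is priority): it is express.
By R25 (it is tracked): it has attribute K.
By R26 (it is express): it is fragile.
By R5 (it is returned to sender, it is international): it is classified as E.
By R11 (it has attribute K, it is tagged W, it is classified as S): it is tagged F.
By R14 (it is fragile, it goes by air, it is international): it is consolidated.
By R19 (it is tagged F): it incurs a surcharge.
By R20 (it satisfies condition M): it requires a signature.
By R27 (it requires a signature, it is classified as S): it satisfies condition Z.
By R6 (it incurs a surcharge, it is consolidated, it has marker N): it goes by ground.
By R15 (it goes by ground, it is classified as E, it satisfies condition Z): it meets criterion A.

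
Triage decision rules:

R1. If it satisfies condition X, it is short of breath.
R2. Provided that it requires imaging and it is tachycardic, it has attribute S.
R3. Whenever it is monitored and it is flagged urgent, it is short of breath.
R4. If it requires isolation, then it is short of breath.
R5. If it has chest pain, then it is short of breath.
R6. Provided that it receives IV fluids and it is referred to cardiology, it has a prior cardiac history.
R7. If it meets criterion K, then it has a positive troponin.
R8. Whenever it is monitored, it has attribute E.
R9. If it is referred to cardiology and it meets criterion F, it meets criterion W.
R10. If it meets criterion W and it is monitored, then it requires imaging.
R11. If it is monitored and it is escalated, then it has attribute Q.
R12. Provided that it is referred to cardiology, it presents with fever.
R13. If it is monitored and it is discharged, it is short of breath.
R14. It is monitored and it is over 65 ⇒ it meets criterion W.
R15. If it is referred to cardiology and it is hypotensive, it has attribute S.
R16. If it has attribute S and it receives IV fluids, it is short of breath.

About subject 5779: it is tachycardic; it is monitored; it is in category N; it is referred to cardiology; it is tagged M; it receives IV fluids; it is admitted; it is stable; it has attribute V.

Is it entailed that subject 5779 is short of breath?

Forward chaining from the given facts derives: has a prior cardiac history, has attribute E, presents with fever.
Rules concluding "it is short of breath": R1 needs "it satisfies condition X"; R3 needs "it is flagged urgent"; R4 needs "it requires isolation"; R5 needs "it has chest pain"; R13 needs "it is discharged"; R16 needs "it has attribute S" — none of these are established.

No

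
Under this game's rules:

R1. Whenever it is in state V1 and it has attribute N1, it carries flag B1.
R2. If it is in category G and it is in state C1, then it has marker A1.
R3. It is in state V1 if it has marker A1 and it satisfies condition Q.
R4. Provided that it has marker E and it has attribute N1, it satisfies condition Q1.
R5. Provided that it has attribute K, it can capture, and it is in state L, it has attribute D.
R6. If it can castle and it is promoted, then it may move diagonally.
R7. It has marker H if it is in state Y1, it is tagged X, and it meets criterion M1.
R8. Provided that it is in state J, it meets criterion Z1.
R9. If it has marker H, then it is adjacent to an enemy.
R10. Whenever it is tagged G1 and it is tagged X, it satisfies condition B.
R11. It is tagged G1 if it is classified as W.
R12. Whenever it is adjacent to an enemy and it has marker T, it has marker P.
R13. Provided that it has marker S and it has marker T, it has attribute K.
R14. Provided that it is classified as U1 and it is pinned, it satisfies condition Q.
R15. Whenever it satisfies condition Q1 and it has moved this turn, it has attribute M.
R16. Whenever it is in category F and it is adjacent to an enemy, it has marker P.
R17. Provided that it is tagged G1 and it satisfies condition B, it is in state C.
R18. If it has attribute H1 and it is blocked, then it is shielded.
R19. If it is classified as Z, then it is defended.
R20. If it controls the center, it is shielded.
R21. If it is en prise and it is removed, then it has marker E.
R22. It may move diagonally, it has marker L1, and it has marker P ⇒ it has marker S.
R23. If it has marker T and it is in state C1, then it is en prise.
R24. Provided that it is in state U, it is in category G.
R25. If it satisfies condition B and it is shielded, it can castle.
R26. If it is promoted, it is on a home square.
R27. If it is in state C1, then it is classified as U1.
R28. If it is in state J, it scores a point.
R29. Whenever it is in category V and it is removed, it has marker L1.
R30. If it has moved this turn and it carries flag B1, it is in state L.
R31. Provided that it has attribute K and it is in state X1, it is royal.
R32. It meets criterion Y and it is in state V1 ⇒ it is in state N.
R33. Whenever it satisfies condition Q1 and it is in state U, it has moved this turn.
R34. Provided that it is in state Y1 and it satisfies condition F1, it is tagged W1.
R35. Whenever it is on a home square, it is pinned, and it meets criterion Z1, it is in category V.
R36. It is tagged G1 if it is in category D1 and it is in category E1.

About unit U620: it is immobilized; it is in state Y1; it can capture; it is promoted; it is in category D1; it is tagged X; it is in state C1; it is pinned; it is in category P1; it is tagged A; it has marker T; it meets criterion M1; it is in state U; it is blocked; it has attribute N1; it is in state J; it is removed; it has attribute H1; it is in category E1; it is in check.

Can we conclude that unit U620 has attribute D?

By R7 (it is in state Y1, it is tagged X, it meets criterion M1): it has marker H.
By R8 (it is in state J): it meets criterion Z1.
By R9 (it has marker H): it is adjacent to an enemy.
By R12 (it is adjacent to an enemy, it has marker T): it has marker P.
By R18 (it has attribute H1, it is blocked): it is shielded.
By R23 (it has marker T, it is in state C1): it is en prise.
By R24 (it is in state U): it is in category G.
By R26 (it is promoted): it is on a home square.
By R27 (it is in state C1): it is classified as U1.
By R35 (it is on a home square, it is pinned, it meets criterion Z1): it is in category V.
By R36 (it is in category D1, it is in category E1): it is tagged G1.
By R2 (it is in category G, it is in state C1): it has marker A1.
By R10 (it is tagged G1, it is tagged X): it satisfies condition B.
By R14 (it is classified as U1, it is pinned): it satisfies condition Q.
By R21 (it is en prise, it is removed): it has marker E.
By R25 (it satisfies condition B, it is shielded): it can castle.
By R29 (it is in category V, it is removed): it has marker L1.
By R3 (it has marker A1, it satisfies condition Q): it is in state V1.
By R4 (it has marker E, it has attribute N1): it satisfies condition Q1.
By R6 (it can castle, it is promoted): it may move diagonally.
By R22 (it may move diagonally, it has marker L1, it has marker P): it has marker S.
By R33 (it satisfies condition Q1, it is in state U): it has moved this turn.
By R1 (it is in state V1, it has attribute N1): it carries flag B1.
By R13 (it has marker S, it has marker T): it has attribute K.
By R30 (it has moved this turn, it carries flag B1): it is in state L.
By R5 (it has attribute K, it can capture, it is in state L): it has attribute D.

Yes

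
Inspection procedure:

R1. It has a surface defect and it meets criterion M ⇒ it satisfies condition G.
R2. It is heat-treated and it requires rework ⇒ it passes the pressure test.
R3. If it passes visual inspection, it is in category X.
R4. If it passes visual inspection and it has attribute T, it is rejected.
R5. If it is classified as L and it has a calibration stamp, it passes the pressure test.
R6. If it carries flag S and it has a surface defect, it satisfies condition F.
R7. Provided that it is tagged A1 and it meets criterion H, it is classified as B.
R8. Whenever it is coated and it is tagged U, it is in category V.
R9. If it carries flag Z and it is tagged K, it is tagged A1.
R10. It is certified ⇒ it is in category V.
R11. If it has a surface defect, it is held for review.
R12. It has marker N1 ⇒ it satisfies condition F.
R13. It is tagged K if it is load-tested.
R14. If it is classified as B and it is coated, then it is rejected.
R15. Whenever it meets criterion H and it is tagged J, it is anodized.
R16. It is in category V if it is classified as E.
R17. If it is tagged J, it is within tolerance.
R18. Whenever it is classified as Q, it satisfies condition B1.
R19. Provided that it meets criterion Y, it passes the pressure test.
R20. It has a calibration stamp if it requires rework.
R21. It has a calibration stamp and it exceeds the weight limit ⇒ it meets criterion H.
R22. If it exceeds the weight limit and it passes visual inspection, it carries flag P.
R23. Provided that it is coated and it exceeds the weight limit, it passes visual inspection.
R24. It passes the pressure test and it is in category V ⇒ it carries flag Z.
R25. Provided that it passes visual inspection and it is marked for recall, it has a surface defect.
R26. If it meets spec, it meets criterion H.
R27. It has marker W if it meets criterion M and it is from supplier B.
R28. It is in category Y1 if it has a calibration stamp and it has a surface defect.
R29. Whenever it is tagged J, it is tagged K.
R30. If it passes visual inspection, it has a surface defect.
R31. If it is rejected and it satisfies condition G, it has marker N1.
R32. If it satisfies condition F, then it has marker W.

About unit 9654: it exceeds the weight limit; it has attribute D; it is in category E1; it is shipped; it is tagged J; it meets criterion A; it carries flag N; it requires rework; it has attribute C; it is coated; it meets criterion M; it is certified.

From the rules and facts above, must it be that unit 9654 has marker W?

No

Forward chaining from the given facts derives: is in category V, is within tolerance, has a calibration stamp, meets criterion H, passes visual inspection, is tagged K, has a surface defect, satisfies condition G, is in category X, is held for review, is anodized, carries flag P, is in category Y1.
Rules concluding "it has marker W": R27 needs "it is from supplier B"; R32 needs "it satisfies condition F" — none of these are established.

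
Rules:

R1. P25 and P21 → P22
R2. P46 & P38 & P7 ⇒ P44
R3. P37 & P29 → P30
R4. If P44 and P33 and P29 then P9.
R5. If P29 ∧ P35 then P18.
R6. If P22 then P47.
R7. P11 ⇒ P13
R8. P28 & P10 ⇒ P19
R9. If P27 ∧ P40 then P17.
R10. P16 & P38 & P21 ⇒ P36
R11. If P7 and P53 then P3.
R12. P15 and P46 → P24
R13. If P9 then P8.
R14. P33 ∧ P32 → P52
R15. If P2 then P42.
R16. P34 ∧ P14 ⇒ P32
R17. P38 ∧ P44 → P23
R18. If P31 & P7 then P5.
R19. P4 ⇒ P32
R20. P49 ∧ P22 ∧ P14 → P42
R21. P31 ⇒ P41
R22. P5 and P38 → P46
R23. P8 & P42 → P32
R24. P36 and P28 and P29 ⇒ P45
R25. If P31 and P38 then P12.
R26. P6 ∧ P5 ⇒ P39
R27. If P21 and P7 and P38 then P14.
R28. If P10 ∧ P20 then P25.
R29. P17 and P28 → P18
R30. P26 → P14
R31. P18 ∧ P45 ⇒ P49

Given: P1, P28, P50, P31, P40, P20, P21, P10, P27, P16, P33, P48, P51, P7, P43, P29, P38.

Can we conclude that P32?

Yes

P17  (by R9: P27, P40)
P36  (by R10: P16, P38, P21)
P5  (by R18: P31, P7)
P46  (by R22: P5, P38)
P45  (by R24: P36, P28, P29)
P14  (by R27: P21, P7, P38)
P25  (by R28: P10, P20)
P18  (by R29: P17, P28)
P49  (by R31: P18, P45)
P22  (by R1: P25, P21)
P44  (by R2: P46, P38, P7)
P9  (by R4: P44, P33, P29)
P8  (by R13: P9)
P42  (by R20: P49, P22, P14)
P32  (by R23: P8, P42)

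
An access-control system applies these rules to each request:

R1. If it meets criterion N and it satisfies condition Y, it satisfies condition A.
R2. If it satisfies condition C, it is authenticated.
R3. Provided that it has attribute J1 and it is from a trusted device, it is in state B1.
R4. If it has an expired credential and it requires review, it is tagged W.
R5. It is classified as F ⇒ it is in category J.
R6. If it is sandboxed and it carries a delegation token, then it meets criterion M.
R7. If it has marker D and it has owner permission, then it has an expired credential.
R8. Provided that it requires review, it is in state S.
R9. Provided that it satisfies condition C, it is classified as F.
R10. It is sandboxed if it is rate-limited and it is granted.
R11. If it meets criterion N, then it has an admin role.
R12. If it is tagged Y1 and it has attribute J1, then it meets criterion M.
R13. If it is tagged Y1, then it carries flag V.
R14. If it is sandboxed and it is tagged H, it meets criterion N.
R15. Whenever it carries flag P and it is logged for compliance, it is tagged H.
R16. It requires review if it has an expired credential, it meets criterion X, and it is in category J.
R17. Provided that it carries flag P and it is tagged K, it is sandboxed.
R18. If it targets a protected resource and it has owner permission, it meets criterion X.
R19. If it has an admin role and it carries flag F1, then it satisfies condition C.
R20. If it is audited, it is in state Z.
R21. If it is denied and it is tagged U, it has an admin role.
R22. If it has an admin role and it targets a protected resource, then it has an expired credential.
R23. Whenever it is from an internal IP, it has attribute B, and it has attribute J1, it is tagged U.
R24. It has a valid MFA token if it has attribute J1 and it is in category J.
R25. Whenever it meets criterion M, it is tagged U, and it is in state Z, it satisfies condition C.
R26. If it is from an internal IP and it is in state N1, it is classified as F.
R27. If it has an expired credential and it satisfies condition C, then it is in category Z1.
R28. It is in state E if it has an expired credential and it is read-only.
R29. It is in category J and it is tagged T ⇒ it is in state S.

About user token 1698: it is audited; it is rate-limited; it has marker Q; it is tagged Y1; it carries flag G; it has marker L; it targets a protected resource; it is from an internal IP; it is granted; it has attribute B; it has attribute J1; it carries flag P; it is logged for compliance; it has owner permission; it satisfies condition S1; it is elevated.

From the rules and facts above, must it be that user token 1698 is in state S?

Yes

By R10 (it is rate-limited, it is granted): it is sandboxed.
By R12 (it is tagged Y1, it has attribute J1): it meets criterion M.
By R15 (it carries flag P, it is logged for compliance): it is tagged H.
By R18 (it targets a protected resource, it has owner permission): it meets criterion X.
By R20 (it is audited): it is in state Z.
By R23 (it is from an internal IP, it has attribute B, it has attribute J1): it is tagged U.
By R25 (it meets criterion M, it is tagged U, it is in state Z): it satisfies condition C.
By R9 (it satisfies condition C): it is classified as F.
By R14 (it is sandboxed, it is tagged H): it meets criterion N.
By R5 (it is classified as F): it is in category J.
By R11 (it meets criterion N): it has an admin role.
By R22 (it has an admin role, it targets a protected resource): it has an expired credential.
By R16 (it has an expired credential, it meets criterion X, it is in category J): it requires review.
By R8 (it requires review): it is in state S.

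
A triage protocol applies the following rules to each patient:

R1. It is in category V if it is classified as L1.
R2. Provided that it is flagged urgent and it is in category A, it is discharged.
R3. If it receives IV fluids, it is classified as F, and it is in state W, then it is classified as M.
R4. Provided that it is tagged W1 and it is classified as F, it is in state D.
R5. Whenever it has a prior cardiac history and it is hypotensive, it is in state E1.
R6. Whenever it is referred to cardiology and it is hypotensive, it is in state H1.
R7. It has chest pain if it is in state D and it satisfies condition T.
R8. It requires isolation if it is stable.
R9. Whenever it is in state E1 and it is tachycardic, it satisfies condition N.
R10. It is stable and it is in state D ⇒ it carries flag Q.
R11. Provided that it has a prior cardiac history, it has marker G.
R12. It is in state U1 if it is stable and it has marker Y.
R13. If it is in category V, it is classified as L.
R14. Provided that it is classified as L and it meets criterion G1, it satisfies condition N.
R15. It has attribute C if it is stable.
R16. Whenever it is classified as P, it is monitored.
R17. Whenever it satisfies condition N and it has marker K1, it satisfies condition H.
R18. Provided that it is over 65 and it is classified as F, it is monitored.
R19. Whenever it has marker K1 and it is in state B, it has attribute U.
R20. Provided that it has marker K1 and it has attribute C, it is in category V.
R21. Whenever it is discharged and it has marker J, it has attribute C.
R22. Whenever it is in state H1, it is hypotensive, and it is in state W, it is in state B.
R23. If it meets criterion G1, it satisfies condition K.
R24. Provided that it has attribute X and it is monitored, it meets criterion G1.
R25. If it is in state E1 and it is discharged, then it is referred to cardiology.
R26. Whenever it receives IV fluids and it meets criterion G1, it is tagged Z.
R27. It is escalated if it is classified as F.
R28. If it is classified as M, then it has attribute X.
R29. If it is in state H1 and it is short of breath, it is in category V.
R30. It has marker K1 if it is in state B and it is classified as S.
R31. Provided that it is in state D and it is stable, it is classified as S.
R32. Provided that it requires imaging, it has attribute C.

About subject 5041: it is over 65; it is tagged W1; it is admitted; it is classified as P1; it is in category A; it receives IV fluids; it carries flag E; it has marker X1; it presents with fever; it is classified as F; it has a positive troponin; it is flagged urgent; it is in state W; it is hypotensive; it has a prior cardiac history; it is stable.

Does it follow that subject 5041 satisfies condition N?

By R2 (it is flagged urgent, it is in category A): it is discharged.
By R3 (it receives IV fluids, it is classified as F, it is in state W): it is classified as M.
By R4 (it is tagged W1, it is classified as F): it is in state D.
By R5 (it has a prior cardiac history, it is hypotensive): it is in state E1.
By R15 (it is stable): it has attribute C.
By R18 (it is over 65, it is classified as F): it is monitored.
By R25 (it is in state E1, it is discharged): it is referred to cardiology.
By R28 (it is classified as M): it has attribute X.
By R31 (it is in state D, it is stable): it is classified as S.
By R6 (it is referred to cardiology, it is hypotensive): it is in state H1.
By R22 (it is in state H1, it is hypotensive, it is in state W): it is in state B.
By R24 (it has attribute X, it is monitored): it meets criterion G1.
By R30 (it is in state B, it is classified as S): it has marker K1.
By R20 (it has marker K1, it has attribute C): it is in category V.
By R13 (it is in category V): it is classified as L.
By R14 (it is classified as L, it meets criterion G1): it satisfies condition N.

Yes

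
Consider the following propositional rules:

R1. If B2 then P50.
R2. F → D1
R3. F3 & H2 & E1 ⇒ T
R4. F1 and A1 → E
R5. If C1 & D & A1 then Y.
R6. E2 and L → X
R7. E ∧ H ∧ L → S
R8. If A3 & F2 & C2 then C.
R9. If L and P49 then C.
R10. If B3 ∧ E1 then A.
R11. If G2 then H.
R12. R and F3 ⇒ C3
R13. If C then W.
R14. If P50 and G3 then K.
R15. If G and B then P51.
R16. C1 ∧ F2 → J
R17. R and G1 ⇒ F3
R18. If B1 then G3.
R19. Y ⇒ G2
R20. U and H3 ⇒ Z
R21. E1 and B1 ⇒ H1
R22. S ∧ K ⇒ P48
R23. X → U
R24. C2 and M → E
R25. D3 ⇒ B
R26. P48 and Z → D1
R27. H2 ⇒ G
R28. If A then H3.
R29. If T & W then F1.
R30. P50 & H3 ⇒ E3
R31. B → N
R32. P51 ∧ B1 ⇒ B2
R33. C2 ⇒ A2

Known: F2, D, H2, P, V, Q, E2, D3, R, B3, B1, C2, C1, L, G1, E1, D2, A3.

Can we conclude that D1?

No

Forward chaining from the given facts derives: X, C, A, W, J, F3, G3, H1, U, B, G, H3, N, A2, T, C3, P51, Z, F1, B2, P50, K, E3.
Rules concluding D1: R2 needs F; R26 needs P48 — none of these are established.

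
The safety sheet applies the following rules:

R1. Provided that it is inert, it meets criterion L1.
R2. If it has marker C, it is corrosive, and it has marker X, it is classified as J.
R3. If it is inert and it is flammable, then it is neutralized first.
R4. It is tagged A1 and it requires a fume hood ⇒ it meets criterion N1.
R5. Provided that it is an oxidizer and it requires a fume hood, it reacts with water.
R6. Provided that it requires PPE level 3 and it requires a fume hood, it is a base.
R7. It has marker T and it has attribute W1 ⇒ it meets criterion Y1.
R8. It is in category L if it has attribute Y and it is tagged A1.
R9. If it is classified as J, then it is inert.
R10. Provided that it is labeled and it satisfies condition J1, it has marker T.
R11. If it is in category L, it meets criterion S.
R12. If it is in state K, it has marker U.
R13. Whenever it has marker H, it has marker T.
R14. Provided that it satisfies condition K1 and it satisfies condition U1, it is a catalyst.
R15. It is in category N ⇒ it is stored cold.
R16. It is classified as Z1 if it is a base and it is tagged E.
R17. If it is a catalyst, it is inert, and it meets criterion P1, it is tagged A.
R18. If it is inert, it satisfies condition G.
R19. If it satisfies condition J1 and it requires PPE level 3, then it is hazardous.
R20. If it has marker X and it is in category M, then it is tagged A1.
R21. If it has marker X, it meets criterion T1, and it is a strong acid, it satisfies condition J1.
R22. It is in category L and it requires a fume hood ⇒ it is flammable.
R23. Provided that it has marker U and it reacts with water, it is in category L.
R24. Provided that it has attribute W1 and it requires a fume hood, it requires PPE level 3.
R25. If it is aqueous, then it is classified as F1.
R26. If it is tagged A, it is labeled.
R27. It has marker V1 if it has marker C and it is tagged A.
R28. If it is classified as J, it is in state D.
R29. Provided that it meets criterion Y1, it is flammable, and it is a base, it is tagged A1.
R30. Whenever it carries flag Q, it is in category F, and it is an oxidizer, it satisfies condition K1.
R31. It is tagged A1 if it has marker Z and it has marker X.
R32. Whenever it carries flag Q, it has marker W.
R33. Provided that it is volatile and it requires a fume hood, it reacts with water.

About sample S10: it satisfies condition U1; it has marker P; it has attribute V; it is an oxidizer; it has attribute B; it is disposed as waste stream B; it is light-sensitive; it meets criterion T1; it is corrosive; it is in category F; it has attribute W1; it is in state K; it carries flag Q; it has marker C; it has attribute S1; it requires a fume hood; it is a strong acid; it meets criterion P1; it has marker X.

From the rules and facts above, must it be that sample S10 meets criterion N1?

Yes

By R2 (it has marker C, it is corrosive, it has marker X): it is classified as J.
By R5 (it is an oxidizer, it requires a fume hood): it reacts with water.
By R9 (it is classified as J): it is inert.
By R12 (it is in state K): it has marker U.
By R21 (it has marker X, it meets criterion T1, it is a strong acid): it satisfies condition J1.
By R23 (it has marker U, it reacts with water): it is in category L.
By R24 (it has attribute W1, it requires a fume hood): it requires PPE level 3.
By R30 (it carries flag Q, it is in category F, it is an oxidizer): it satisfies condition K1.
By R6 (it requires PPE level 3, it requires a fume hood): it is a base.
By R14 (it satisfies condition K1, it satisfies condition U1): it is a catalyst.
By R17 (it is a catalyst, it is inert, it meets criterion P1): it is tagged A.
By R22 (it is in category L, it requires a fume hood): it is flammable.
By R26 (it is tagged A): it is labeled.
By R10 (it is labeled, it satisfies condition J1): it has marker T.
By R7 (it has marker T, it has attribute W1): it meets criterion Y1.
By R29 (it meets criterion Y1, it is flammable, it is a base): it is tagged A1.
By R4 (it is tagged A1, it requires a fume hood): it meets criterion N1.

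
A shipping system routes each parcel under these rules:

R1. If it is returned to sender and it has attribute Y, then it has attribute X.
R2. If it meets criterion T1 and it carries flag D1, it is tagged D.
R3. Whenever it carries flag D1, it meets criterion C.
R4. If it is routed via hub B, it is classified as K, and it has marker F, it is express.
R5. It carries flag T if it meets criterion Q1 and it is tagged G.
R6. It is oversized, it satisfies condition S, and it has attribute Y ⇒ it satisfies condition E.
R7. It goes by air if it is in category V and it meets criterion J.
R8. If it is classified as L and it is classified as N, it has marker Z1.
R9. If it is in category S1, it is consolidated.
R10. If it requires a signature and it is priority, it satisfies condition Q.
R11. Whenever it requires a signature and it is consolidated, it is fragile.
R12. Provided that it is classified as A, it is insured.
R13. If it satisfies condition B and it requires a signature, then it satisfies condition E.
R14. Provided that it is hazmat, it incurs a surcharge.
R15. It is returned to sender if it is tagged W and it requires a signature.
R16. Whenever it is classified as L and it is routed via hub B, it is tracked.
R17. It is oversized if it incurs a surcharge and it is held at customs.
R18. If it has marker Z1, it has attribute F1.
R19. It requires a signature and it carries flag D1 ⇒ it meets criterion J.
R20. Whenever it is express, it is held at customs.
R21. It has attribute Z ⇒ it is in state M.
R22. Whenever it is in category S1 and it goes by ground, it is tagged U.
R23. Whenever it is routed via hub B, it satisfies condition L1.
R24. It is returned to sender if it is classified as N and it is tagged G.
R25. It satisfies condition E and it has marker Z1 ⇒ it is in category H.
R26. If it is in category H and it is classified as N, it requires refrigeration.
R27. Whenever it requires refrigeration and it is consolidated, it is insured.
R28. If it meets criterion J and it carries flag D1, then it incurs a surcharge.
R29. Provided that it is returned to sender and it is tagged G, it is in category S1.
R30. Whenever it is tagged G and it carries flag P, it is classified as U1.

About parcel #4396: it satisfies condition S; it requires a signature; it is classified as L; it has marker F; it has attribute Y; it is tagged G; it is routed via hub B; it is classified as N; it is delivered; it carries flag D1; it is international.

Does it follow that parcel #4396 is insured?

No

Forward chaining from the given facts derives: meets criterion C, has marker Z1, is tracked, has attribute F1, meets criterion J, satisfies condition L1, is returned to sender, incurs a surcharge, is in category S1, has attribute X, is consolidated, is fragile.
Rules concluding "it is insured": R12 needs "it is classified as A"; R27 needs "it requires refrigeration" — none of these are established.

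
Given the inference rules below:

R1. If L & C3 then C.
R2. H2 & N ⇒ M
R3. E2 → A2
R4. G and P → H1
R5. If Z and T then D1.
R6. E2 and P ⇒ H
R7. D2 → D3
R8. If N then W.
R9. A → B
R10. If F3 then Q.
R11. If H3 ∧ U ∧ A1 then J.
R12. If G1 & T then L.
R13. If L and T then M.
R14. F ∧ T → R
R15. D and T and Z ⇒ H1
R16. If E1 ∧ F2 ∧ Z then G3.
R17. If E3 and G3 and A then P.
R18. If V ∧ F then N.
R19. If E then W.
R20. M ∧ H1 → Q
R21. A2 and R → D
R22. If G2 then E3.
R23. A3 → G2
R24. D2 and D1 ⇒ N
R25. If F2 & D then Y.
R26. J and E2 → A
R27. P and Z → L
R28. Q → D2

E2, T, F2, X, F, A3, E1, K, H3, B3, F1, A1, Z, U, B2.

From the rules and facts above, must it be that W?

Yes

A2  (by R3: E2)
D1  (by R5: Z, T)
J  (by R11: H3, U, A1)
R  (by R14: F, T)
G3  (by R16: E1, F2, Z)
D  (by R21: A2, R)
G2  (by R23: A3)
A  (by R26: J, E2)
H1  (by R15: D, T, Z)
E3  (by R22: G2)
P  (by R17: E3, G3, A)
L  (by R27: P, Z)
M  (by R13: L, T)
Q  (by R20: M, H1)
D2  (by R28: Q)
N  (by R24: D2, D1)
W  (by R8: N)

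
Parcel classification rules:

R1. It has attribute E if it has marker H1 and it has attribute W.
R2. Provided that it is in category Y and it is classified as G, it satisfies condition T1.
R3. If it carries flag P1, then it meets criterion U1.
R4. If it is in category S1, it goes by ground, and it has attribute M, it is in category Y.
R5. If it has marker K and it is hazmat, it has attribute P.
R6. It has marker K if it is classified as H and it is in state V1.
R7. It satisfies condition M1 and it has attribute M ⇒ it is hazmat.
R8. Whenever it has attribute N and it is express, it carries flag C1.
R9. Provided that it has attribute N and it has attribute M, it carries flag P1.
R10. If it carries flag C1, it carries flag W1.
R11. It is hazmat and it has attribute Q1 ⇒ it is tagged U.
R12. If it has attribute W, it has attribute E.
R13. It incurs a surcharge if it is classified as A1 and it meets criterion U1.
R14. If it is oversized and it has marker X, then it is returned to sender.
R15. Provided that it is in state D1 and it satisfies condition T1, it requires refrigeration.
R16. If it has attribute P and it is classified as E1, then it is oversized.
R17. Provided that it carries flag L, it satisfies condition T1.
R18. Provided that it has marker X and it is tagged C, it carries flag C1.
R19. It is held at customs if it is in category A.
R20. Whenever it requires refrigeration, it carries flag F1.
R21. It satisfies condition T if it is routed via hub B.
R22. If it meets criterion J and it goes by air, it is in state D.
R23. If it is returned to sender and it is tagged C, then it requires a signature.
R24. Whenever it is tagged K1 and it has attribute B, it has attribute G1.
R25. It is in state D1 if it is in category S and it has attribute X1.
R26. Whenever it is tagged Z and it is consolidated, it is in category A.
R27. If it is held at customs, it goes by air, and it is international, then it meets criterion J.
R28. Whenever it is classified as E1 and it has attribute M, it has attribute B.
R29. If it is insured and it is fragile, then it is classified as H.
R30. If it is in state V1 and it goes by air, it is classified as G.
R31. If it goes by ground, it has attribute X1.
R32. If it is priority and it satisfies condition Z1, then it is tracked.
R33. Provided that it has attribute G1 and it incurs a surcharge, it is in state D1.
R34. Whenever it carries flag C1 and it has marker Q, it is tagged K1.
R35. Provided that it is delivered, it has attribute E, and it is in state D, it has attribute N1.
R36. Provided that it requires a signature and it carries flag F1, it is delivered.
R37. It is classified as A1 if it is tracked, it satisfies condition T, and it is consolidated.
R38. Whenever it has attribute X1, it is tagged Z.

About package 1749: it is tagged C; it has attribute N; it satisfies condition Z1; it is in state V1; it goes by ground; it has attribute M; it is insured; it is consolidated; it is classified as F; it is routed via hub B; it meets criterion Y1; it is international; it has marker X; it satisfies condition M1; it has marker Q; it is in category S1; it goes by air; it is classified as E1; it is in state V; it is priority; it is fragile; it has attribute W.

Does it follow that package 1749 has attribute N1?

By R4 (it is in category S1, it goes by ground, it has attribute M): it is in category Y.
By R7 (it satisfies condition M1, it has attribute M): it is hazmat.
By R9 (it has attribute N, it has attribute M): it carries flag P1.
By R12 (it has attribute W): it has attribute E.
By R18 (it has marker X, it is tagged C): it carries flag C1.
By R21 (it is routed via hub B): it satisfies condition T.
By R28 (it is classified as E1, it has attribute M): it has attribute B.
By R29 (it is insured, it is fragile): it is classified as H.
By R30 (it is in state V1, it goes by air): it is classified as G.
By R31 (it goes by ground): it has attribute X1.
By R32 (it is priority, it satisfies condition Z1): it is tracked.
By R34 (it carries flag C1, it has marker Q): it is tagged K1.
By R37 (it is tracked, it satisfies condition T, it is consolidated): it is classified as A1.
By R38 (it has attribute X1): it is tagged Z.
By R2 (it is in category Y, it is classified as G): it satisfies condition T1.
By R3 (it carries flag P1): it meets criterion U1.
By R6 (it is classified as H, it is in state V1): it has marker K.
By R13 (it is classified as A1, it meets criterion U1): it incurs a surcharge.
By R24 (it is tagged K1, it has attribute B): it has attribute G1.
By R26 (it is tagged Z, it is consolidated): it is in category A.
By R33 (it has attribute G1, it incurs a surcharge): it is in state D1.
By R5 (it has marker K, it is hazmat): it has attribute P.
By R15 (it is in state D1, it satisfies condition T1): it requires refrigeration.
By R16 (it has attribute P, it is classified as E1): it is oversized.
By R19 (it is in category A): it is held at customs.
By R20 (it requires refrigeration): it carries flag F1.
By R27 (it is held at customs, it goes by air, it is international): it meets criterion J.
By R14 (it is oversized, it has marker X): it is returned to sender.
By R22 (it meets criterion J, it goes by air): it is in state D.
By R23 (it is returned to sender, it is tagged C): it requires a signature.
By R36 (it requires a signature, it carries flag F1): it is delivered.
By R35 (it is delivered, it has attribute E, it is in state D): it has attribute N1.

Yes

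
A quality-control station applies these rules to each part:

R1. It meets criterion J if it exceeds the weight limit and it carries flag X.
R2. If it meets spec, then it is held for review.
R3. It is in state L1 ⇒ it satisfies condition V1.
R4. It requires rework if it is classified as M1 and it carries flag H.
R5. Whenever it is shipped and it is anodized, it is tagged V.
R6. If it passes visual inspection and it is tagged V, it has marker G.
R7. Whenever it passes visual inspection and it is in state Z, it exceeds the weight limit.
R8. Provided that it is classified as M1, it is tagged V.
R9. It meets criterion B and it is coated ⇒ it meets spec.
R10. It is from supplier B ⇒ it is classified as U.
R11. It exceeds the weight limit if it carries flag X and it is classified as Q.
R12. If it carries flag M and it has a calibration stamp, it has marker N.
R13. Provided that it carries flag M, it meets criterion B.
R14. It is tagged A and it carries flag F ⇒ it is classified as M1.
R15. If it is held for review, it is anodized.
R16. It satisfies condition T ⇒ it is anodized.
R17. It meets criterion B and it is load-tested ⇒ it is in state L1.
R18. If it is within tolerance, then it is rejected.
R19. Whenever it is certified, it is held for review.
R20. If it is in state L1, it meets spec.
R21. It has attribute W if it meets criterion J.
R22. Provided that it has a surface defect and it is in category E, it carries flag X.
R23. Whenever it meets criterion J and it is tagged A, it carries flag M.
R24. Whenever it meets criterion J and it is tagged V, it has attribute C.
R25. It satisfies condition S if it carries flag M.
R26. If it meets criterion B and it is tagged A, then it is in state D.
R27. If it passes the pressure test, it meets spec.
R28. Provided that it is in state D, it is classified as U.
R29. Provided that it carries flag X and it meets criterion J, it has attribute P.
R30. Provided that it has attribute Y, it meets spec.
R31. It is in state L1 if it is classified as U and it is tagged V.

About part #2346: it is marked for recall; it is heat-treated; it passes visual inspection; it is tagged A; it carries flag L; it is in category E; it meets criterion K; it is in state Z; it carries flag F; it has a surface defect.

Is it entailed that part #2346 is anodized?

Yes

By R7 (it passes visual inspection, it is in state Z): it exceeds the weight limit.
By R14 (it is tagged A, it carries flag F): it is classified as M1.
By R22 (it has a surface defect, it is in category E): it carries flag X.
By R1 (it exceeds the weight limit, it carries flag X): it meets criterion J.
By R8 (it is classified as M1): it is tagged V.
By R23 (it meets criterion J, it is tagged A): it carries flag M.
By R13 (it carries flag M): it meets criterion B.
By R26 (it meets criterion B, it is tagged A): it is in state D.
By R28 (it is in state D): it is classified as U.
By R31 (it is classified as U, it is tagged V): it is in state L1.
By R20 (it is in state L1): it meets spec.
By R2 (it meets spec): it is held for review.
By R15 (it is held for review): it is anodized.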